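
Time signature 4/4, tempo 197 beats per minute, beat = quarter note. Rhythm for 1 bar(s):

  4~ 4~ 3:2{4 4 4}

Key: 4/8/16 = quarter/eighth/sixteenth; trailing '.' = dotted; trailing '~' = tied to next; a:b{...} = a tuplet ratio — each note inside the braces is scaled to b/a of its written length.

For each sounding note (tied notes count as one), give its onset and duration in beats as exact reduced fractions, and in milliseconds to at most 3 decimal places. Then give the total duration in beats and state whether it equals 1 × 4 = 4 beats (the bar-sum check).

1) 0.0ms=0b +812.183ms=8/3b
2) 812.183ms=8/3b +203.046ms=2/3b
3) 1015.228ms=10/3b +203.046ms=2/3b
Σ=4b of 4 (197bpm 4/4) — PASS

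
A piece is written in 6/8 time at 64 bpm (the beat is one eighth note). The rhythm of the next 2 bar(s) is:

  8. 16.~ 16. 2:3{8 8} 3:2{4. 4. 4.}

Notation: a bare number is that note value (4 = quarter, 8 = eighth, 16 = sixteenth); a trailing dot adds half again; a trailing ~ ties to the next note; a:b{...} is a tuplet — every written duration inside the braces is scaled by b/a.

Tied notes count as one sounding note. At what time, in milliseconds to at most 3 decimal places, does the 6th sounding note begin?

note 6 onset = 8b = 7500.0ms

1. 0.0ms @ 0 + 1406.25ms (3/2)
2. 1406.25ms @ 3/2 + 1406.25ms (3/2)
3. 2812.5ms @ 3 + 1406.25ms (3/2)
4. 4218.75ms @ 9/2 + 1406.25ms (3/2)
5. 5625.0ms @ 6 + 1875.0ms (2)
6. 7500.0ms @ 8 + 1875.0ms (2)
7. 9375.0ms @ 10 + 1875.0ms (2)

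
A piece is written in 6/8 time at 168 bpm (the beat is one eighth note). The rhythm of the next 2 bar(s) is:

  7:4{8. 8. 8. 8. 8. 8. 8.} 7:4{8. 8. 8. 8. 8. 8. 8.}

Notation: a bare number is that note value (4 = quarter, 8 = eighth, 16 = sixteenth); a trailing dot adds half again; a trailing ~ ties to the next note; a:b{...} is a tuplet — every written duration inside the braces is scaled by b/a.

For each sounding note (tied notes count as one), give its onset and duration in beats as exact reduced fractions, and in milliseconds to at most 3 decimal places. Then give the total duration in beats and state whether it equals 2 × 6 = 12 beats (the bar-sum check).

1) 0.0ms=0b +306.122ms=6/7b
2) 306.122ms=6/7b +306.122ms=6/7b
3) 612.245ms=12/7b +306.122ms=6/7b
4) 918.367ms=18/7b +306.122ms=6/7b
5) 1224.49ms=24/7b +306.122ms=6/7b
6) 1530.612ms=30/7b +306.122ms=6/7b
7) 1836.735ms=36/7b +306.122ms=6/7b
8) 2142.857ms=6b +306.122ms=6/7b
9) 2448.98ms=48/7b +306.122ms=6/7b
10) 2755.102ms=54/7b +306.122ms=6/7b
11) 3061.224ms=60/7b +306.122ms=6/7b
12) 3367.347ms=66/7b +306.122ms=6/7b
13) 3673.469ms=72/7b +306.122ms=6/7b
14) 3979.592ms=78/7b +306.122ms=6/7b
Σ=12b of 12 (168bpm 6/8) — PASS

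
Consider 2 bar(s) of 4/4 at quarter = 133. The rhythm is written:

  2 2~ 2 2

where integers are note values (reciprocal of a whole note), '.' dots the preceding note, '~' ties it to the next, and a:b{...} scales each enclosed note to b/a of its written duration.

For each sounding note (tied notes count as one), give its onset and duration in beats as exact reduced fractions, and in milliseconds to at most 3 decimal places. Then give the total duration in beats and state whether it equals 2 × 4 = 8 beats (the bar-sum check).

1) 0.0ms=0b +902.256ms=2b
2) 902.256ms=2b +1804.511ms=4b
3) 2706.767ms=6b +902.256ms=2b
Σ=8b of 8 (133bpm 4/4) — PASS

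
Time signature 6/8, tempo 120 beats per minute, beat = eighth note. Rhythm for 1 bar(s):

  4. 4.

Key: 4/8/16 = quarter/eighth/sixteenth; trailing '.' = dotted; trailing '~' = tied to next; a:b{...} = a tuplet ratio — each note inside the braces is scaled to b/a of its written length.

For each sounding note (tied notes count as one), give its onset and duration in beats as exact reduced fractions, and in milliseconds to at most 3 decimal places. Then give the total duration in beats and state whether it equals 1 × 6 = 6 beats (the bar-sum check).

1) 0.0ms=0b +1500.0ms=3b
2) 1500.0ms=3b +1500.0ms=3b
Σ=6b of 6 (120bpm 6/8) — PASS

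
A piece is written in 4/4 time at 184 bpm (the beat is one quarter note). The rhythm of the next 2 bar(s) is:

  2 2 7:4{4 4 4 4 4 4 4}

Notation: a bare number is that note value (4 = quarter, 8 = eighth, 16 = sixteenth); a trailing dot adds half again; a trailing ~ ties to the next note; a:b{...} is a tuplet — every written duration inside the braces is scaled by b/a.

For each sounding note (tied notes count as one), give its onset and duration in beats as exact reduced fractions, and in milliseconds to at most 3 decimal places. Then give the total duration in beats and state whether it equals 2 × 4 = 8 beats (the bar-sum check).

1) 0.0ms=0b +652.174ms=2b
2) 652.174ms=2b +652.174ms=2b
3) 1304.348ms=4b +186.335ms=4/7b
4) 1490.683ms=32/7b +186.335ms=4/7b
5) 1677.019ms=36/7b +186.335ms=4/7b
6) 1863.354ms=40/7b +186.335ms=4/7b
7) 2049.689ms=44/7b +186.335ms=4/7b
8) 2236.025ms=48/7b +186.335ms=4/7b
9) 2422.36ms=52/7b +186.335ms=4/7b
Σ=8b of 8 (184bpm 4/4) — PASS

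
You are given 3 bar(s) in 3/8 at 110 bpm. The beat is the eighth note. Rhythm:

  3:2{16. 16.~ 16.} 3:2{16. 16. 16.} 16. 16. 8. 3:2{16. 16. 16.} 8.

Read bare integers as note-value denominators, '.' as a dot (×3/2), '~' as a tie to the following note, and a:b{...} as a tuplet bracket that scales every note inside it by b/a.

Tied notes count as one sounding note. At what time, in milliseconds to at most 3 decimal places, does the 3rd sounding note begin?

1. 0.0ms @ 0 + 272.727ms (1/2)
2. 272.727ms @ 1/2 + 545.455ms (1)
3. 818.182ms @ 3/2 + 272.727ms (1/2)
4. 1090.909ms @ 2 + 272.727ms (1/2)
5. 1363.636ms @ 5/2 + 272.727ms (1/2)
6. 1636.364ms @ 3 + 409.091ms (3/4)
7. 2045.455ms @ 15/4 + 409.091ms (3/4)
8. 2454.545ms @ 9/2 + 818.182ms (3/2)
9. 3272.727ms @ 6 + 272.727ms (1/2)
10. 3545.455ms @ 13/2 + 272.727ms (1/2)
11. 3818.182ms @ 7 + 272.727ms (1/2)
12. 4090.909ms @ 15/2 + 818.182ms (3/2)

note 3 onset = 3/2b = 818.182ms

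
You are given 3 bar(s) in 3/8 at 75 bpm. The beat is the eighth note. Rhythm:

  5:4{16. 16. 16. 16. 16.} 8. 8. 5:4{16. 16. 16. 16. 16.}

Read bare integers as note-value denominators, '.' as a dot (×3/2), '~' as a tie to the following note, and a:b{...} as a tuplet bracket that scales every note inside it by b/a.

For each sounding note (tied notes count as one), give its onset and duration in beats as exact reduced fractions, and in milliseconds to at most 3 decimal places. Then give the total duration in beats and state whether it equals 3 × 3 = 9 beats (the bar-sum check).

1) 0.0ms=0b +480.0ms=3/5b
2) 480.0ms=3/5b +480.0ms=3/5b
3) 960.0ms=6/5b +480.0ms=3/5b
4) 1440.0ms=9/5b +480.0ms=3/5b
5) 1920.0ms=12/5b +480.0ms=3/5b
6) 2400.0ms=3b +1200.0ms=3/2b
7) 3600.0ms=9/2b +1200.0ms=3/2b
8) 4800.0ms=6b +480.0ms=3/5b
9) 5280.0ms=33/5b +480.0ms=3/5b
10) 5760.0ms=36/5b +480.0ms=3/5b
11) 6240.0ms=39/5b +480.0ms=3/5b
12) 6720.0ms=42/5b +480.0ms=3/5b
Σ=9b of 9 (75bpm 3/8) — PASS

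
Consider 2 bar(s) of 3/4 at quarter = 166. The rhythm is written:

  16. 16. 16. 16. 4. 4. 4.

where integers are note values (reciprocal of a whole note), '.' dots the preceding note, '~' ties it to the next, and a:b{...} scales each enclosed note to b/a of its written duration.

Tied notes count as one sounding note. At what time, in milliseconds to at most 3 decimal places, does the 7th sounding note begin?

note 7 onset = 9/2b = 1626.506ms

1. 0.0ms @ 0 + 135.542ms (3/8)
2. 135.542ms @ 3/8 + 135.542ms (3/8)
3. 271.084ms @ 3/4 + 135.542ms (3/8)
4. 406.627ms @ 9/8 + 135.542ms (3/8)
5. 542.169ms @ 3/2 + 542.169ms (3/2)
6. 1084.337ms @ 3 + 542.169ms (3/2)
7. 1626.506ms @ 9/2 + 542.169ms (3/2)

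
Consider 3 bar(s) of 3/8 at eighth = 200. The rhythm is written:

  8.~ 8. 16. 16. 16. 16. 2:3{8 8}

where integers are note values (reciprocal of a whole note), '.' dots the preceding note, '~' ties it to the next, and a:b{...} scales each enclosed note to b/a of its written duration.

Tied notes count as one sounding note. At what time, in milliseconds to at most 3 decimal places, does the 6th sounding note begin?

note 6 onset = 6b = 1800.0ms

1. 0.0ms @ 0 + 900.0ms (3)
2. 900.0ms @ 3 + 225.0ms (3/4)
3. 1125.0ms @ 15/4 + 225.0ms (3/4)
4. 1350.0ms @ 9/2 + 225.0ms (3/4)
5. 1575.0ms @ 21/4 + 225.0ms (3/4)
6. 1800.0ms @ 6 + 450.0ms (3/2)
7. 2250.0ms @ 15/2 + 450.0ms (3/2)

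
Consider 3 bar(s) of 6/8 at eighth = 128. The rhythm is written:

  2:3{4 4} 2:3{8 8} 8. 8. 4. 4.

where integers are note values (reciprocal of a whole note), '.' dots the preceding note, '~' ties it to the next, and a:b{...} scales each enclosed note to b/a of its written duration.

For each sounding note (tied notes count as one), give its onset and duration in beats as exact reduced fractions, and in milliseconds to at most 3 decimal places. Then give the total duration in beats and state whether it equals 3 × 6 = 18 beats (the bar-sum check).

1) 0.0ms=0b +1406.25ms=3b
2) 1406.25ms=3b +1406.25ms=3b
3) 2812.5ms=6b +703.125ms=3/2b
4) 3515.625ms=15/2b +703.125ms=3/2b
5) 4218.75ms=9b +703.125ms=3/2b
6) 4921.875ms=21/2b +703.125ms=3/2b
7) 5625.0ms=12b +1406.25ms=3b
8) 7031.25ms=15b +1406.25ms=3b
Σ=18b of 18 (128bpm 6/8) — PASS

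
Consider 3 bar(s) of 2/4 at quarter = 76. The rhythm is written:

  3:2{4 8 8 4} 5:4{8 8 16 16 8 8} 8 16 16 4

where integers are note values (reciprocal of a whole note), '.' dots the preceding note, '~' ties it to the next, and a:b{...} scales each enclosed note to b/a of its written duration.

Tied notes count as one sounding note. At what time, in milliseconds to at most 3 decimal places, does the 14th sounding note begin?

1. 0.0ms @ 0 + 526.316ms (2/3)
2. 526.316ms @ 2/3 + 263.158ms (1/3)
3. 789.474ms @ 1 + 263.158ms (1/3)
4. 1052.632ms @ 4/3 + 526.316ms (2/3)
5. 1578.947ms @ 2 + 315.789ms (2/5)
6. 1894.737ms @ 12/5 + 315.789ms (2/5)
7. 2210.526ms @ 14/5 + 157.895ms (1/5)
8. 2368.421ms @ 3 + 157.895ms (1/5)
9. 2526.316ms @ 16/5 + 315.789ms (2/5)
10. 2842.105ms @ 18/5 + 315.789ms (2/5)
11. 3157.895ms @ 4 + 394.737ms (1/2)
12. 3552.632ms @ 9/2 + 197.368ms (1/4)
13. 3750.0ms @ 19/4 + 197.368ms (1/4)
14. 3947.368ms @ 5 + 789.474ms (1)

note 14 onset = 5b = 3947.368ms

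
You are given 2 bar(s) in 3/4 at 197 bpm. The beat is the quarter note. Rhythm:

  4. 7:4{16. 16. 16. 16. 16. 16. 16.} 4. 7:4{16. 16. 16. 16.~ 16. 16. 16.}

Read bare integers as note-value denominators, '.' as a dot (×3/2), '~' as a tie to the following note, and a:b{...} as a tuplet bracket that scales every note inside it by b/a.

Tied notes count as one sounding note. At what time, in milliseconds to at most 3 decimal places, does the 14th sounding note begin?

note 14 onset = 39/7b = 1696.882ms

1. 0.0ms @ 0 + 456.853ms (3/2)
2. 456.853ms @ 3/2 + 65.265ms (3/14)
3. 522.117ms @ 12/7 + 65.265ms (3/14)
4. 587.382ms @ 27/14 + 65.265ms (3/14)
5. 652.647ms @ 15/7 + 65.265ms (3/14)
6. 717.912ms @ 33/14 + 65.265ms (3/14)
7. 783.176ms @ 18/7 + 65.265ms (3/14)
8. 848.441ms @ 39/14 + 65.265ms (3/14)
9. 913.706ms @ 3 + 456.853ms (3/2)
10. 1370.558ms @ 9/2 + 65.265ms (3/14)
11. 1435.823ms @ 33/7 + 65.265ms (3/14)
12. 1501.088ms @ 69/14 + 65.265ms (3/14)
13. 1566.352ms @ 36/7 + 130.529ms (3/7)
14. 1696.882ms @ 39/7 + 65.265ms (3/14)
15. 1762.146ms @ 81/14 + 65.265ms (3/14)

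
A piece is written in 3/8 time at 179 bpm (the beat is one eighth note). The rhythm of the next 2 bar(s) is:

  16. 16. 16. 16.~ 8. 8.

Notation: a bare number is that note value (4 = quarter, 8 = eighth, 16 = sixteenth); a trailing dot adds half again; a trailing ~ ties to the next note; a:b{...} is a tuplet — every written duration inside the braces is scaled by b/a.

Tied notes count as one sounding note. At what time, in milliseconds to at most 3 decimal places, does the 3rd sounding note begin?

note 3 onset = 3/2b = 502.793ms

1. 0.0ms @ 0 + 251.397ms (3/4)
2. 251.397ms @ 3/4 + 251.397ms (3/4)
3. 502.793ms @ 3/2 + 251.397ms (3/4)
4. 754.19ms @ 9/4 + 754.19ms (9/4)
5. 1508.38ms @ 9/2 + 502.793ms (3/2)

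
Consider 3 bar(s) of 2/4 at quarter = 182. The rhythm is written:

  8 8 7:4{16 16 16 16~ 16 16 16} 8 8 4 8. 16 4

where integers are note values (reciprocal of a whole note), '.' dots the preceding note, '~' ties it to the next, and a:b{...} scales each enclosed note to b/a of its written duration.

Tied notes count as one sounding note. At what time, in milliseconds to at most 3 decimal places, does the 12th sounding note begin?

note 12 onset = 4b = 1318.681ms

1. 0.0ms @ 0 + 164.835ms (1/2)
2. 164.835ms @ 1/2 + 164.835ms (1/2)
3. 329.67ms @ 1 + 47.096ms (1/7)
4. 376.766ms @ 8/7 + 47.096ms (1/7)
5. 423.862ms @ 9/7 + 47.096ms (1/7)
6. 470.958ms @ 10/7 + 94.192ms (2/7)
7. 565.149ms @ 12/7 + 47.096ms (1/7)
8. 612.245ms @ 13/7 + 47.096ms (1/7)
9. 659.341ms @ 2 + 164.835ms (1/2)
10. 824.176ms @ 5/2 + 164.835ms (1/2)
11. 989.011ms @ 3 + 329.67ms (1)
12. 1318.681ms @ 4 + 247.253ms (3/4)
13. 1565.934ms @ 19/4 + 82.418ms (1/4)
14. 1648.352ms @ 5 + 329.67ms (1)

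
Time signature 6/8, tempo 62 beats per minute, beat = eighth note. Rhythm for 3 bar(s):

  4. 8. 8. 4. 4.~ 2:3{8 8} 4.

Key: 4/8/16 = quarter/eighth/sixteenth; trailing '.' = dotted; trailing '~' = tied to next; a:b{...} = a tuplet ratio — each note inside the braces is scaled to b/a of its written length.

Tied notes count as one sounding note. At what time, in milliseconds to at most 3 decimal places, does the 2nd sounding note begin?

1. 0.0ms @ 0 + 2903.226ms (3)
2. 2903.226ms @ 3 + 1451.613ms (3/2)
3. 4354.839ms @ 9/2 + 1451.613ms (3/2)
4. 5806.452ms @ 6 + 2903.226ms (3)
5. 8709.677ms @ 9 + 4354.839ms (9/2)
6. 13064.516ms @ 27/2 + 1451.613ms (3/2)
7. 14516.129ms @ 15 + 2903.226ms (3)

note 2 onset = 3b = 2903.226ms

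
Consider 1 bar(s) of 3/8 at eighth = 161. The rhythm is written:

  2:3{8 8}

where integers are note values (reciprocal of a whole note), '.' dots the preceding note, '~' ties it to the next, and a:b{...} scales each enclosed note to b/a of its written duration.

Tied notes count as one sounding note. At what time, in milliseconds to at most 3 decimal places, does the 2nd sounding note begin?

1. 0.0ms @ 0 + 559.006ms (3/2)
2. 559.006ms @ 3/2 + 559.006ms (3/2)

note 2 onset = 3/2b = 559.006ms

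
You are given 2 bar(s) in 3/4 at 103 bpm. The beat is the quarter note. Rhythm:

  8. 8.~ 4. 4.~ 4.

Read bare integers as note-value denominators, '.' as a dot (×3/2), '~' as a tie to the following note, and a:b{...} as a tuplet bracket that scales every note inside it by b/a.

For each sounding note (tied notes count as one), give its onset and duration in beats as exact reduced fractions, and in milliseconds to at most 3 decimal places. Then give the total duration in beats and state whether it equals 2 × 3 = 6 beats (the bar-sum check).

1) 0.0ms=0b +436.893ms=3/4b
2) 436.893ms=3/4b +1310.68ms=9/4b
3) 1747.573ms=3b +1747.573ms=3b
Σ=6b of 6 (103bpm 3/4) — PASS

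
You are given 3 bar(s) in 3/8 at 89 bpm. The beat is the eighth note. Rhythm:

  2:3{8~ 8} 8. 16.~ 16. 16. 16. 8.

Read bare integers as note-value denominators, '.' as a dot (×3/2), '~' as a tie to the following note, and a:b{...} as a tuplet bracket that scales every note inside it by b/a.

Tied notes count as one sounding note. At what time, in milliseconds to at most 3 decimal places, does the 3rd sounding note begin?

note 3 onset = 9/2b = 3033.708ms

1. 0.0ms @ 0 + 2022.472ms (3)
2. 2022.472ms @ 3 + 1011.236ms (3/2)
3. 3033.708ms @ 9/2 + 1011.236ms (3/2)
4. 4044.944ms @ 6 + 505.618ms (3/4)
5. 4550.562ms @ 27/4 + 505.618ms (3/4)
6. 5056.18ms @ 15/2 + 1011.236ms (3/2)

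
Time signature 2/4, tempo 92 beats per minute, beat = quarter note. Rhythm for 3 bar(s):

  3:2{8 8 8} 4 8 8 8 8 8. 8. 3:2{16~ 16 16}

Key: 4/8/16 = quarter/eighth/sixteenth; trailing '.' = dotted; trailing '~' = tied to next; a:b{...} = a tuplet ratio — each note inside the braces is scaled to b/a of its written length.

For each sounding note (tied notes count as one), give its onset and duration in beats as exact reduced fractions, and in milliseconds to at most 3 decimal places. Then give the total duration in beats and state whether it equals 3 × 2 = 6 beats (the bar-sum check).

1) 0.0ms=0b +217.391ms=1/3b
2) 217.391ms=1/3b +217.391ms=1/3b
3) 434.783ms=2/3b +217.391ms=1/3b
4) 652.174ms=1b +652.174ms=1b
5) 1304.348ms=2b +326.087ms=1/2b
6) 1630.435ms=5/2b +326.087ms=1/2b
7) 1956.522ms=3b +326.087ms=1/2b
8) 2282.609ms=7/2b +326.087ms=1/2b
9) 2608.696ms=4b +489.13ms=3/4b
10) 3097.826ms=19/4b +489.13ms=3/4b
11) 3586.957ms=11/2b +217.391ms=1/3b
12) 3804.348ms=35/6b +108.696ms=1/6b
Σ=6b of 6 (92bpm 2/4) — PASS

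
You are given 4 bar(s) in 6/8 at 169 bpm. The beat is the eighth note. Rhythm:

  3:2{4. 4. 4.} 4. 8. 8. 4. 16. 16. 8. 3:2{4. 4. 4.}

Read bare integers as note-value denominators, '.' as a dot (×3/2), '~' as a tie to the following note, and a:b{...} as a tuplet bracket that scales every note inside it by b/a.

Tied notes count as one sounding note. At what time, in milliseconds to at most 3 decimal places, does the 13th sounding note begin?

1. 0.0ms @ 0 + 710.059ms (2)
2. 710.059ms @ 2 + 710.059ms (2)
3. 1420.118ms @ 4 + 710.059ms (2)
4. 2130.178ms @ 6 + 1065.089ms (3)
5. 3195.266ms @ 9 + 532.544ms (3/2)
6. 3727.811ms @ 21/2 + 532.544ms (3/2)
7. 4260.355ms @ 12 + 1065.089ms (3)
8. 5325.444ms @ 15 + 266.272ms (3/4)
9. 5591.716ms @ 63/4 + 266.272ms (3/4)
10. 5857.988ms @ 33/2 + 532.544ms (3/2)
11. 6390.533ms @ 18 + 710.059ms (2)
12. 7100.592ms @ 20 + 710.059ms (2)
13. 7810.651ms @ 22 + 710.059ms (2)

note 13 onset = 22b = 7810.651ms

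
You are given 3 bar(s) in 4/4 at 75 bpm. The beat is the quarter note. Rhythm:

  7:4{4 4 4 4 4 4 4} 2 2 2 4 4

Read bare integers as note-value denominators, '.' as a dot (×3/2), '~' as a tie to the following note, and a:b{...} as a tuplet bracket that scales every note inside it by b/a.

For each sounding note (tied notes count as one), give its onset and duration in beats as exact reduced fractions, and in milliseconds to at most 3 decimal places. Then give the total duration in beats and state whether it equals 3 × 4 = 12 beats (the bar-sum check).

1) 0.0ms=0b +457.143ms=4/7b
2) 457.143ms=4/7b +457.143ms=4/7b
3) 914.286ms=8/7b +457.143ms=4/7b
4) 1371.429ms=12/7b +457.143ms=4/7b
5) 1828.571ms=16/7b +457.143ms=4/7b
6) 2285.714ms=20/7b +457.143ms=4/7b
7) 2742.857ms=24/7b +457.143ms=4/7b
8) 3200.0ms=4b +1600.0ms=2b
9) 4800.0ms=6b +1600.0ms=2b
10) 6400.0ms=8b +1600.0ms=2b
11) 8000.0ms=10b +800.0ms=1b
12) 8800.0ms=11b +800.0ms=1b
Σ=12b of 12 (75bpm 4/4) — PASS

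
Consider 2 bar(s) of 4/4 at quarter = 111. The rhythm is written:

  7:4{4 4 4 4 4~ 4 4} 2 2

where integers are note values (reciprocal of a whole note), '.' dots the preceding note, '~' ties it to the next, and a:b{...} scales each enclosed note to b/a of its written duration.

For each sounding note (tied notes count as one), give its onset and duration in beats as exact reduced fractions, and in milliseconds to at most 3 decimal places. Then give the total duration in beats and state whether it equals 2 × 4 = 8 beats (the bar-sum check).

1) 0.0ms=0b +308.88ms=4/7b
2) 308.88ms=4/7b +308.88ms=4/7b
3) 617.761ms=8/7b +308.88ms=4/7b
4) 926.641ms=12/7b +308.88ms=4/7b
5) 1235.521ms=16/7b +617.761ms=8/7b
6) 1853.282ms=24/7b +308.88ms=4/7b
7) 2162.162ms=4b +1081.081ms=2b
8) 3243.243ms=6b +1081.081ms=2b
Σ=8b of 8 (111bpm 4/4) — PASS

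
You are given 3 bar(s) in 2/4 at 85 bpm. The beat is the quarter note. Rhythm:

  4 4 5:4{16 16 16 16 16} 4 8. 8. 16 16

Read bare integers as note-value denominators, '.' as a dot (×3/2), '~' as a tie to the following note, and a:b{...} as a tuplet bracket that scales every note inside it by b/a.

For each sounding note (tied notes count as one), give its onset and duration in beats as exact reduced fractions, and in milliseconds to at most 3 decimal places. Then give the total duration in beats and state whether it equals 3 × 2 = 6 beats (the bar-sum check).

1) 0.0ms=0b +705.882ms=1b
2) 705.882ms=1b +705.882ms=1b
3) 1411.765ms=2b +141.176ms=1/5b
4) 1552.941ms=11/5b +141.176ms=1/5b
5) 1694.118ms=12/5b +141.176ms=1/5b
6) 1835.294ms=13/5b +141.176ms=1/5b
7) 1976.471ms=14/5b +141.176ms=1/5b
8) 2117.647ms=3b +705.882ms=1b
9) 2823.529ms=4b +529.412ms=3/4b
10) 3352.941ms=19/4b +529.412ms=3/4b
11) 3882.353ms=11/2b +176.471ms=1/4b
12) 4058.824ms=23/4b +176.471ms=1/4b
Σ=6b of 6 (85bpm 2/4) — PASS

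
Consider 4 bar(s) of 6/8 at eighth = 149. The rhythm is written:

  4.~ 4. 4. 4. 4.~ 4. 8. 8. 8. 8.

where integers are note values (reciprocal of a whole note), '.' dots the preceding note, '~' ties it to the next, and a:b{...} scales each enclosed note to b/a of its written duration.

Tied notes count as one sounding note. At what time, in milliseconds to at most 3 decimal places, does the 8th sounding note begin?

note 8 onset = 45/2b = 9060.403ms

1. 0.0ms @ 0 + 2416.107ms (6)
2. 2416.107ms @ 6 + 1208.054ms (3)
3. 3624.161ms @ 9 + 1208.054ms (3)
4. 4832.215ms @ 12 + 2416.107ms (6)
5. 7248.322ms @ 18 + 604.027ms (3/2)
6. 7852.349ms @ 39/2 + 604.027ms (3/2)
7. 8456.376ms @ 21 + 604.027ms (3/2)
8. 9060.403ms @ 45/2 + 604.027ms (3/2)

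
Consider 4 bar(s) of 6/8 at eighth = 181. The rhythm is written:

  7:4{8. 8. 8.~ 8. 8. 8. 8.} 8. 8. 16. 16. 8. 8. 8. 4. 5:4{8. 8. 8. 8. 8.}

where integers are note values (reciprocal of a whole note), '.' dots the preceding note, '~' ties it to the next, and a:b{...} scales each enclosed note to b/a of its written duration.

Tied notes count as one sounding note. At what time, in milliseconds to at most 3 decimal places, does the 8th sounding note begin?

1. 0.0ms @ 0 + 284.136ms (6/7)
2. 284.136ms @ 6/7 + 284.136ms (6/7)
3. 568.272ms @ 12/7 + 568.272ms (12/7)
4. 1136.543ms @ 24/7 + 284.136ms (6/7)
5. 1420.679ms @ 30/7 + 284.136ms (6/7)
6. 1704.815ms @ 36/7 + 284.136ms (6/7)
7. 1988.95ms @ 6 + 497.238ms (3/2)
8. 2486.188ms @ 15/2 + 497.238ms (3/2)
9. 2983.425ms @ 9 + 248.619ms (3/4)
10. 3232.044ms @ 39/4 + 248.619ms (3/4)
11. 3480.663ms @ 21/2 + 497.238ms (3/2)
12. 3977.901ms @ 12 + 497.238ms (3/2)
13. 4475.138ms @ 27/2 + 497.238ms (3/2)
14. 4972.376ms @ 15 + 994.475ms (3)
15. 5966.851ms @ 18 + 397.79ms (6/5)
16. 6364.641ms @ 96/5 + 397.79ms (6/5)
17. 6762.431ms @ 102/5 + 397.79ms (6/5)
18. 7160.221ms @ 108/5 + 397.79ms (6/5)
19. 7558.011ms @ 114/5 + 397.79ms (6/5)

note 8 onset = 15/2b = 2486.188ms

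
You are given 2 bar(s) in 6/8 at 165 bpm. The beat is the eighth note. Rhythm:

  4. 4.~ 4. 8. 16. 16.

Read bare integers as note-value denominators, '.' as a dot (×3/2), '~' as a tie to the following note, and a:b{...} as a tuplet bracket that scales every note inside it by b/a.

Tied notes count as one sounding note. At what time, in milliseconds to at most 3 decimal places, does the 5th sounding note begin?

1. 0.0ms @ 0 + 1090.909ms (3)
2. 1090.909ms @ 3 + 2181.818ms (6)
3. 3272.727ms @ 9 + 545.455ms (3/2)
4. 3818.182ms @ 21/2 + 272.727ms (3/4)
5. 4090.909ms @ 45/4 + 272.727ms (3/4)

note 5 onset = 45/4b = 4090.909ms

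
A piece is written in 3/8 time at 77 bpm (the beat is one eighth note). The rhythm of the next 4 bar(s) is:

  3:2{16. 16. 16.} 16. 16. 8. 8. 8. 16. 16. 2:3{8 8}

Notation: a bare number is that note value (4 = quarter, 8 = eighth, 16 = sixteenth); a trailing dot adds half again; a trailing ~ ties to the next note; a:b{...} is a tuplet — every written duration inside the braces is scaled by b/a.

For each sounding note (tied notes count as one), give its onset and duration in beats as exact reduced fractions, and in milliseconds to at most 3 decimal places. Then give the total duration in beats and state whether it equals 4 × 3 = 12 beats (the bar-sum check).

1) 0.0ms=0b +389.61ms=1/2b
2) 389.61ms=1/2b +389.61ms=1/2b
3) 779.221ms=1b +389.61ms=1/2b
4) 1168.831ms=3/2b +584.416ms=3/4b
5) 1753.247ms=9/4b +584.416ms=3/4b
6) 2337.662ms=3b +1168.831ms=3/2b
7) 3506.494ms=9/2b +1168.831ms=3/2b
8) 4675.325ms=6b +1168.831ms=3/2b
9) 5844.156ms=15/2b +584.416ms=3/4b
10) 6428.571ms=33/4b +584.416ms=3/4b
11) 7012.987ms=9b +1168.831ms=3/2b
12) 8181.818ms=21/2b +1168.831ms=3/2b
Σ=12b of 12 (77bpm 3/8) — PASS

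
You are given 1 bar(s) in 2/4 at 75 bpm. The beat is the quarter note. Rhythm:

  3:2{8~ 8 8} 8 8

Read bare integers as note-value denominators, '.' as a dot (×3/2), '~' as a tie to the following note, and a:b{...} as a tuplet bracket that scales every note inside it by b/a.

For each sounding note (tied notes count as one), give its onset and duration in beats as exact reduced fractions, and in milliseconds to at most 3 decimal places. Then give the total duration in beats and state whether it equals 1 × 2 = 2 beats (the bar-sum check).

1) 0.0ms=0b +533.333ms=2/3b
2) 533.333ms=2/3b +266.667ms=1/3b
3) 800.0ms=1b +400.0ms=1/2b
4) 1200.0ms=3/2b +400.0ms=1/2b
Σ=2b of 2 (75bpm 2/4) — PASS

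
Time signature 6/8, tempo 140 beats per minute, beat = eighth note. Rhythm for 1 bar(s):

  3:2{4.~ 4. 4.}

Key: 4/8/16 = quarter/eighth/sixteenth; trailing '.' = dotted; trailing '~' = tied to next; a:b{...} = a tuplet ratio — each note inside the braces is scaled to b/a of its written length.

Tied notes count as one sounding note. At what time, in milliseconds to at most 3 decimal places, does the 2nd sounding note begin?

1. 0.0ms @ 0 + 1714.286ms (4)
2. 1714.286ms @ 4 + 857.143ms (2)

note 2 onset = 4b = 1714.286ms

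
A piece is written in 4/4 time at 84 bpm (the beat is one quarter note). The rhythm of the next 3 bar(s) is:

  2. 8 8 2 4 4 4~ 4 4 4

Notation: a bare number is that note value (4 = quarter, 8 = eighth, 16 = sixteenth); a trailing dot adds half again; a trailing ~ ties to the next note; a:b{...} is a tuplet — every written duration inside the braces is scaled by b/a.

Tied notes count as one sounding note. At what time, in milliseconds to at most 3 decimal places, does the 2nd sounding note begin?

1. 0.0ms @ 0 + 2142.857ms (3)
2. 2142.857ms @ 3 + 357.143ms (1/2)
3. 2500.0ms @ 7/2 + 357.143ms (1/2)
4. 2857.143ms @ 4 + 1428.571ms (2)
5. 4285.714ms @ 6 + 714.286ms (1)
6. 5000.0ms @ 7 + 714.286ms (1)
7. 5714.286ms @ 8 + 1428.571ms (2)
8. 7142.857ms @ 10 + 714.286ms (1)
9. 7857.143ms @ 11 + 714.286ms (1)

note 2 onset = 3b = 2142.857ms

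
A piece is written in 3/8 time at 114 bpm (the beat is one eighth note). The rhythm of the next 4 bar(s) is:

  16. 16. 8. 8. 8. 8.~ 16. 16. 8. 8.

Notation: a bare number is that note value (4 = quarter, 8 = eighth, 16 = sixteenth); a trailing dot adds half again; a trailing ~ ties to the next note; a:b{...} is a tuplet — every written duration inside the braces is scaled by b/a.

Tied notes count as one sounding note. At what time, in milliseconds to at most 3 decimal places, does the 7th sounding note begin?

note 7 onset = 33/4b = 4342.105ms

1. 0.0ms @ 0 + 394.737ms (3/4)
2. 394.737ms @ 3/4 + 394.737ms (3/4)
3. 789.474ms @ 3/2 + 789.474ms (3/2)
4. 1578.947ms @ 3 + 789.474ms (3/2)
5. 2368.421ms @ 9/2 + 789.474ms (3/2)
6. 3157.895ms @ 6 + 1184.211ms (9/4)
7. 4342.105ms @ 33/4 + 394.737ms (3/4)
8. 4736.842ms @ 9 + 789.474ms (3/2)
9. 5526.316ms @ 21/2 + 789.474ms (3/2)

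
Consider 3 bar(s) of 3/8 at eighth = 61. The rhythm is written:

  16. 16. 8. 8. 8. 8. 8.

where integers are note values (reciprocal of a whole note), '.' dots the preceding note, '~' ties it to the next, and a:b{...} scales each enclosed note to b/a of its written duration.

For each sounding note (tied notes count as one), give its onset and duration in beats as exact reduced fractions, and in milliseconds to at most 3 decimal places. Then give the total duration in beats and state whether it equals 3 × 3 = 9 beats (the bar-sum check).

1) 0.0ms=0b +737.705ms=3/4b
2) 737.705ms=3/4b +737.705ms=3/4b
3) 1475.41ms=3/2b +1475.41ms=3/2b
4) 2950.82ms=3b +1475.41ms=3/2b
5) 4426.23ms=9/2b +1475.41ms=3/2b
6) 5901.639ms=6b +1475.41ms=3/2b
7) 7377.049ms=15/2b +1475.41ms=3/2b
Σ=9b of 9 (61bpm 3/8) — PASS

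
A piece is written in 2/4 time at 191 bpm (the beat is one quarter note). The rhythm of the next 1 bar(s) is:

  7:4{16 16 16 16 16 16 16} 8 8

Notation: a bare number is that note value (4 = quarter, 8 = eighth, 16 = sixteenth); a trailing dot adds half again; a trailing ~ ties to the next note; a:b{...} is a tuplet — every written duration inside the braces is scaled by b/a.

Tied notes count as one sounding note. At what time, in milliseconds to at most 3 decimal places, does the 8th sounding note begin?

note 8 onset = 1b = 314.136ms

1. 0.0ms @ 0 + 44.877ms (1/7)
2. 44.877ms @ 1/7 + 44.877ms (1/7)
3. 89.753ms @ 2/7 + 44.877ms (1/7)
4. 134.63ms @ 3/7 + 44.877ms (1/7)
5. 179.506ms @ 4/7 + 44.877ms (1/7)
6. 224.383ms @ 5/7 + 44.877ms (1/7)
7. 269.26ms @ 6/7 + 44.877ms (1/7)
8. 314.136ms @ 1 + 157.068ms (1/2)
9. 471.204ms @ 3/2 + 157.068ms (1/2)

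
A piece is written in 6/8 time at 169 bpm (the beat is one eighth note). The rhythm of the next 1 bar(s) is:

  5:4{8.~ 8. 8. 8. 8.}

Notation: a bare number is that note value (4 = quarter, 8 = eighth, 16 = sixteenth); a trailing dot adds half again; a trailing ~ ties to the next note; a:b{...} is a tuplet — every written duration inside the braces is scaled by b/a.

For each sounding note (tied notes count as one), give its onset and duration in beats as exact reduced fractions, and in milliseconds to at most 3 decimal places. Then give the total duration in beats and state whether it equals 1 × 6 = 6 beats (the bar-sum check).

1) 0.0ms=0b +852.071ms=12/5b
2) 852.071ms=12/5b +426.036ms=6/5b
3) 1278.107ms=18/5b +426.036ms=6/5b
4) 1704.142ms=24/5b +426.036ms=6/5b
Σ=6b of 6 (169bpm 6/8) — PASS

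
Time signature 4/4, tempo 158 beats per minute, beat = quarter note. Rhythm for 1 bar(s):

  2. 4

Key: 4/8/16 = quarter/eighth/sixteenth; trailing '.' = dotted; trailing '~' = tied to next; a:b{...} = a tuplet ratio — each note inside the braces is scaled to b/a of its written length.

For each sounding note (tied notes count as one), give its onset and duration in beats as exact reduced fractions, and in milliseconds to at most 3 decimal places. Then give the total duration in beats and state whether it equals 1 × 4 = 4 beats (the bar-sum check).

1) 0.0ms=0b +1139.241ms=3b
2) 1139.241ms=3b +379.747ms=1b
Σ=4b of 4 (158bpm 4/4) — PASS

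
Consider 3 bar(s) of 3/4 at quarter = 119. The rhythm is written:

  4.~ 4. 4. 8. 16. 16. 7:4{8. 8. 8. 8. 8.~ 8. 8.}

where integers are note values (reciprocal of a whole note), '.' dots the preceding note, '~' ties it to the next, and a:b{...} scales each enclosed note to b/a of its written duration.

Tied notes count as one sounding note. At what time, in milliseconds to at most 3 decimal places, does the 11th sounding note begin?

1. 0.0ms @ 0 + 1512.605ms (3)
2. 1512.605ms @ 3 + 756.303ms (3/2)
3. 2268.908ms @ 9/2 + 378.151ms (3/4)
4. 2647.059ms @ 21/4 + 189.076ms (3/8)
5. 2836.134ms @ 45/8 + 189.076ms (3/8)
6. 3025.21ms @ 6 + 216.086ms (3/7)
7. 3241.297ms @ 45/7 + 216.086ms (3/7)
8. 3457.383ms @ 48/7 + 216.086ms (3/7)
9. 3673.469ms @ 51/7 + 216.086ms (3/7)
10. 3889.556ms @ 54/7 + 432.173ms (6/7)
11. 4321.729ms @ 60/7 + 216.086ms (3/7)

note 11 onset = 60/7b = 4321.729ms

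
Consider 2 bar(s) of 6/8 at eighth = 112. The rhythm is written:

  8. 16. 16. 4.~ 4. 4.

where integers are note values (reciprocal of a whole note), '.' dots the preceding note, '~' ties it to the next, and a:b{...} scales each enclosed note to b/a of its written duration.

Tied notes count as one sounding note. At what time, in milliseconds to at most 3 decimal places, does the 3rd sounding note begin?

note 3 onset = 9/4b = 1205.357ms

1. 0.0ms @ 0 + 803.571ms (3/2)
2. 803.571ms @ 3/2 + 401.786ms (3/4)
3. 1205.357ms @ 9/4 + 401.786ms (3/4)
4. 1607.143ms @ 3 + 3214.286ms (6)
5. 4821.429ms @ 9 + 1607.143ms (3)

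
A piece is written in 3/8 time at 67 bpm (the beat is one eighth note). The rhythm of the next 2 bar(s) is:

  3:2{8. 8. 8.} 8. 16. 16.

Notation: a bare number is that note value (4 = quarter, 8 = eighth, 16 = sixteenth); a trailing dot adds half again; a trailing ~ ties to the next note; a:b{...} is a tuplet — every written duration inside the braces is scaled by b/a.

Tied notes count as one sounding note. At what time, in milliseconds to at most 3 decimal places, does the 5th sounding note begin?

1. 0.0ms @ 0 + 895.522ms (1)
2. 895.522ms @ 1 + 895.522ms (1)
3. 1791.045ms @ 2 + 895.522ms (1)
4. 2686.567ms @ 3 + 1343.284ms (3/2)
5. 4029.851ms @ 9/2 + 671.642ms (3/4)
6. 4701.493ms @ 21/4 + 671.642ms (3/4)

note 5 onset = 9/2b = 4029.851ms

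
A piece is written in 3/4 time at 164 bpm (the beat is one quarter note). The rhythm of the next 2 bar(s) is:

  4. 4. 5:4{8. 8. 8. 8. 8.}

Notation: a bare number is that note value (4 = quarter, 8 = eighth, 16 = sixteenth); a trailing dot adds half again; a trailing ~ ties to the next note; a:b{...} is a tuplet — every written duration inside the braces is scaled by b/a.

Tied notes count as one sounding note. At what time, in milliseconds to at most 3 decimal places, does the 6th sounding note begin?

note 6 onset = 24/5b = 1756.098ms

1. 0.0ms @ 0 + 548.78ms (3/2)
2. 548.78ms @ 3/2 + 548.78ms (3/2)
3. 1097.561ms @ 3 + 219.512ms (3/5)
4. 1317.073ms @ 18/5 + 219.512ms (3/5)
5. 1536.585ms @ 21/5 + 219.512ms (3/5)
6. 1756.098ms @ 24/5 + 219.512ms (3/5)
7. 1975.61ms @ 27/5 + 219.512ms (3/5)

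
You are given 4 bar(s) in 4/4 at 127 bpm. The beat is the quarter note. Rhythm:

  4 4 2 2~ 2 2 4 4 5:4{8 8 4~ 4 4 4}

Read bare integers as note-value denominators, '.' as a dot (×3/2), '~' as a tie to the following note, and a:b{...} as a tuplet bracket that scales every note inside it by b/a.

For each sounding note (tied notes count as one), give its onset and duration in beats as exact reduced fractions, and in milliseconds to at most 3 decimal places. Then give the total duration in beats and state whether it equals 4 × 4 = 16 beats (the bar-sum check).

1) 0.0ms=0b +472.441ms=1b
2) 472.441ms=1b +472.441ms=1b
3) 944.882ms=2b +944.882ms=2b
4) 1889.764ms=4b +1889.764ms=4b
5) 3779.528ms=8b +944.882ms=2b
6) 4724.409ms=10b +472.441ms=1b
7) 5196.85ms=11b +472.441ms=1b
8) 5669.291ms=12b +188.976ms=2/5b
9) 5858.268ms=62/5b +188.976ms=2/5b
10) 6047.244ms=64/5b +755.906ms=8/5b
11) 6803.15ms=72/5b +377.953ms=4/5b
12) 7181.102ms=76/5b +377.953ms=4/5b
Σ=16b of 16 (127bpm 4/4) — PASS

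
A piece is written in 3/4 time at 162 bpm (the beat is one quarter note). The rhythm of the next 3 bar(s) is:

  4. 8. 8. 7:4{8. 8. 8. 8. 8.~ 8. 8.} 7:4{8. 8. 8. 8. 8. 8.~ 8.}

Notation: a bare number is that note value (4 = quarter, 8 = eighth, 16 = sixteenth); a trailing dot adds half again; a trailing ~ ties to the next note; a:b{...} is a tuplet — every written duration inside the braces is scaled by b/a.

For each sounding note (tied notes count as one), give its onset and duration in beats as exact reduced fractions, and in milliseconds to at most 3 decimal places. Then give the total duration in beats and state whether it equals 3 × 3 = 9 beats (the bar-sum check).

1) 0.0ms=0b +555.556ms=3/2b
2) 555.556ms=3/2b +277.778ms=3/4b
3) 833.333ms=9/4b +277.778ms=3/4b
4) 1111.111ms=3b +158.73ms=3/7b
5) 1269.841ms=24/7b +158.73ms=3/7b
6) 1428.571ms=27/7b +158.73ms=3/7b
7) 1587.302ms=30/7b +158.73ms=3/7b
8) 1746.032ms=33/7b +317.46ms=6/7b
9) 2063.492ms=39/7b +158.73ms=3/7b
10) 2222.222ms=6b +158.73ms=3/7b
11) 2380.952ms=45/7b +158.73ms=3/7b
12) 2539.683ms=48/7b +158.73ms=3/7b
13) 2698.413ms=51/7b +158.73ms=3/7b
14) 2857.143ms=54/7b +158.73ms=3/7b
15) 3015.873ms=57/7b +317.46ms=6/7b
Σ=9b of 9 (162bpm 3/4) — PASS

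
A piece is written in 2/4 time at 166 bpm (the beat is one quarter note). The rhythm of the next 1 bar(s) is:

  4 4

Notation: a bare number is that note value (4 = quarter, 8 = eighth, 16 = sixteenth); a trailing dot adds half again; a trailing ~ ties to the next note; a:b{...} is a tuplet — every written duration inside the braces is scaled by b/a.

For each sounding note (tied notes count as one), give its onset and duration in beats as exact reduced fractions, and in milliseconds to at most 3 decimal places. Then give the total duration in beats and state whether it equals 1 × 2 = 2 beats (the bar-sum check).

1) 0.0ms=0b +361.446ms=1b
2) 361.446ms=1b +361.446ms=1b
Σ=2b of 2 (166bpm 2/4) — PASS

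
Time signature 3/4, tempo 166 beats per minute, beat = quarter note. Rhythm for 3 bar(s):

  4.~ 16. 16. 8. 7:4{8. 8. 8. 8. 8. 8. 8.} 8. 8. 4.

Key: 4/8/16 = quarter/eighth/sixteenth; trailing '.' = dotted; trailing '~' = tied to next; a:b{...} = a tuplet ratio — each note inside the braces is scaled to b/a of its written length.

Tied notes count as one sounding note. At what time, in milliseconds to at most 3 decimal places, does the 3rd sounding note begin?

note 3 onset = 9/4b = 813.253ms

1. 0.0ms @ 0 + 677.711ms (15/8)
2. 677.711ms @ 15/8 + 135.542ms (3/8)
3. 813.253ms @ 9/4 + 271.084ms (3/4)
4. 1084.337ms @ 3 + 154.905ms (3/7)
5. 1239.243ms @ 24/7 + 154.905ms (3/7)
6. 1394.148ms @ 27/7 + 154.905ms (3/7)
7. 1549.053ms @ 30/7 + 154.905ms (3/7)
8. 1703.959ms @ 33/7 + 154.905ms (3/7)
9. 1858.864ms @ 36/7 + 154.905ms (3/7)
10. 2013.769ms @ 39/7 + 154.905ms (3/7)
11. 2168.675ms @ 6 + 271.084ms (3/4)
12. 2439.759ms @ 27/4 + 271.084ms (3/4)
13. 2710.843ms @ 15/2 + 542.169ms (3/2)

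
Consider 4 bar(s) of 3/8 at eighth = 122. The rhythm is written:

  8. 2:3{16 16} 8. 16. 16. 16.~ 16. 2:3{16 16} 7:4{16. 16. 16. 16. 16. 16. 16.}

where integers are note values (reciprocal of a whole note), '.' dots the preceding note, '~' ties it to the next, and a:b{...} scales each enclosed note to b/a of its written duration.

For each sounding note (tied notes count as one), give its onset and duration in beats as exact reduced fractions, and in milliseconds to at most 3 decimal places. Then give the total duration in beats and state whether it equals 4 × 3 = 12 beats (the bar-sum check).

1) 0.0ms=0b +737.705ms=3/2b
2) 737.705ms=3/2b +368.852ms=3/4b
3) 1106.557ms=9/4b +368.852ms=3/4b
4) 1475.41ms=3b +737.705ms=3/2b
5) 2213.115ms=9/2b +368.852ms=3/4b
6) 2581.967ms=21/4b +368.852ms=3/4b
7) 2950.82ms=6b +737.705ms=3/2b
8) 3688.525ms=15/2b +368.852ms=3/4b
9) 4057.377ms=33/4b +368.852ms=3/4b
10) 4426.23ms=9b +210.773ms=3/7b
11) 4637.002ms=66/7b +210.773ms=3/7b
12) 4847.775ms=69/7b +210.773ms=3/7b
13) 5058.548ms=72/7b +210.773ms=3/7b
14) 5269.321ms=75/7b +210.773ms=3/7b
15) 5480.094ms=78/7b +210.773ms=3/7b
16) 5690.867ms=81/7b +210.773ms=3/7b
Σ=12b of 12 (122bpm 3/8) — PASS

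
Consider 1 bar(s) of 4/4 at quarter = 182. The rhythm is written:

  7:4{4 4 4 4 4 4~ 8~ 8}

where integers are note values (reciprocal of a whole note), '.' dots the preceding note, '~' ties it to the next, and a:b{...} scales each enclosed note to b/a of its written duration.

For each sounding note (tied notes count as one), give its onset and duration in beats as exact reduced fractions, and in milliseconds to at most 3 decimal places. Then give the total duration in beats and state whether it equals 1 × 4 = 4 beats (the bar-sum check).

1) 0.0ms=0b +188.383ms=4/7b
2) 188.383ms=4/7b +188.383ms=4/7b
3) 376.766ms=8/7b +188.383ms=4/7b
4) 565.149ms=12/7b +188.383ms=4/7b
5) 753.532ms=16/7b +188.383ms=4/7b
6) 941.915ms=20/7b +376.766ms=8/7b
Σ=4b of 4 (182bpm 4/4) — PASS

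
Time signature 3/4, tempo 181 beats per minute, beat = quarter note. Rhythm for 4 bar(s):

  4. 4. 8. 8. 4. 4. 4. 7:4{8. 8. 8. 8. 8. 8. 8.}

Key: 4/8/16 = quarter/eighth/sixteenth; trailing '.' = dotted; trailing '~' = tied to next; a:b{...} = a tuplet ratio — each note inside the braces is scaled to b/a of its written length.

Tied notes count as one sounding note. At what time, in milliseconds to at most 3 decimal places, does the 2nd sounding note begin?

1. 0.0ms @ 0 + 497.238ms (3/2)
2. 497.238ms @ 3/2 + 497.238ms (3/2)
3. 994.475ms @ 3 + 248.619ms (3/4)
4. 1243.094ms @ 15/4 + 248.619ms (3/4)
5. 1491.713ms @ 9/2 + 497.238ms (3/2)
6. 1988.95ms @ 6 + 497.238ms (3/2)
7. 2486.188ms @ 15/2 + 497.238ms (3/2)
8. 2983.425ms @ 9 + 142.068ms (3/7)
9. 3125.493ms @ 66/7 + 142.068ms (3/7)
10. 3267.561ms @ 69/7 + 142.068ms (3/7)
11. 3409.629ms @ 72/7 + 142.068ms (3/7)
12. 3551.697ms @ 75/7 + 142.068ms (3/7)
13. 3693.765ms @ 78/7 + 142.068ms (3/7)
14. 3835.833ms @ 81/7 + 142.068ms (3/7)

note 2 onset = 3/2b = 497.238ms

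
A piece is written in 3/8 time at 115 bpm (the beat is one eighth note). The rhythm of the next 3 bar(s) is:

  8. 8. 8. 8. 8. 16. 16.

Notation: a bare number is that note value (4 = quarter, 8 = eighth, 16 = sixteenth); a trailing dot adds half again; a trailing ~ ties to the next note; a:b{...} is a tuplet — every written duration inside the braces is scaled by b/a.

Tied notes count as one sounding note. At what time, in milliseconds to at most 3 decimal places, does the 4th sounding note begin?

note 4 onset = 9/2b = 2347.826ms

1. 0.0ms @ 0 + 782.609ms (3/2)
2. 782.609ms @ 3/2 + 782.609ms (3/2)
3. 1565.217ms @ 3 + 782.609ms (3/2)
4. 2347.826ms @ 9/2 + 782.609ms (3/2)
5. 3130.435ms @ 6 + 782.609ms (3/2)
6. 3913.043ms @ 15/2 + 391.304ms (3/4)
7. 4304.348ms @ 33/4 + 391.304ms (3/4)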